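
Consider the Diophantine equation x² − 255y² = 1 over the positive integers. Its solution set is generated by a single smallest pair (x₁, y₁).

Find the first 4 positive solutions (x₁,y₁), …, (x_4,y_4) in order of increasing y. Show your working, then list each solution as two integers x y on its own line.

d=255: √d = [15; 1,30] (ℓ=2, even), read p_1/q_1
k=0  a_k=15  p_k/q_k = 15/1
k=1  a_k=1  p_k/q_k = 16/1
→ (16, 1).  Check: 16²=256, 255·1²=255, difference 1.
n=2: (16,1)∘(16,1) = (16·16+255·1·1, 16·1+1·16) = (511,32)
n=3: (511,32)∘(16,1) = (16·511+255·1·32, 16·32+1·511) = (16336,1023)
n=4: (16336,1023)∘(16,1) = (16·16336+255·1·1023, 16·1023+1·16336) = (522241,32704)

16 1
511 32
16336 1023
522241 32704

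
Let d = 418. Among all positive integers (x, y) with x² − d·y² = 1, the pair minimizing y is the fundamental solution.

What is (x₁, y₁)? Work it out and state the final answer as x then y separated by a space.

d=418: √d = [20; 2,4,20,4,2,40] (ℓ=6, even), read p_5/q_5
i=0: a=20 ⇒ p=20, q=1
i=1: a=2 ⇒ p=41, q=2
…
i=3: a=20 ⇒ p=3721, q=182
i=4: a=4 ⇒ p=15068, q=737
i=5: a=2 ⇒ p=33857, q=1656
→ (33857, 1656).  Check: 33857²=1146296449, 418·1656²=1146296448, difference 1.

33857 1656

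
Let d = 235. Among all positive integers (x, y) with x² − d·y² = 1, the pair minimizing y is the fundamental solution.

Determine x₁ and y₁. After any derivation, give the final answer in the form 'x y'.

46 3

[15; 3,30] for √235; ℓ=2 ⇒ convergent index 1
k=0  a_k=15  p_k/q_k = 15/1
k=1  a_k=3  p_k/q_k = 46/3
fundamental: x₁=46, y₁=3  (since 2116 − 235·9 = 1)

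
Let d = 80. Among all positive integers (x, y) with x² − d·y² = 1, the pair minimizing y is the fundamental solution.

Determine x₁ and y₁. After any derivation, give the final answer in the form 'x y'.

9 1

[8; 1,16] for √80; ℓ=2 ⇒ convergent index 1
k=0  a_k=8  p_k/q_k = 8/1
k=1  a_k=1  p_k/q_k = 9/1
(x₁, y₁) = (9, 1);  9² − 80·1² = 1 ✓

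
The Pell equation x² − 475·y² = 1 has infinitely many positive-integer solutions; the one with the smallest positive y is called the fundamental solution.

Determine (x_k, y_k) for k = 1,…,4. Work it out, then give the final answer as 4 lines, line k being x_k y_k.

57799 2652
6681448801 306565896
772362118440199 35438404443156
89283516160768675201 4096608676513381392

√475 → a₀=21, period (1,3,1,6,2,6,1,3,1,42); ℓ=10 even so k=9
a_0=21:  p_0=21·1+0=21,  q_0=21·0+1=1
a_1=1:  p_1=1·21+1=22,  q_1=1·1+0=1
a_2=3:  p_2=3·22+21=87,  q_2=3·1+1=4
a_3=1:  p_3=1·87+22=109,  q_3=1·4+1=5
…
a_6=6:  p_6=6·1591+741=10287,  q_6=6·73+34=472
a_7=1:  p_7=1·10287+1591=11878,  q_7=1·472+73=545
a_8=3:  p_8=3·11878+10287=45921,  q_8=3·545+472=2107
a_9=1:  p_9=1·45921+11878=57799,  q_9=1·2107+545=2652
(x₁, y₁) = (57799, 2652);  57799² − 475·2652² = 1 ✓
(x_2, y_2) = (57799·57799 + 475·2652·2652, 57799·2652 + 2652·57799) = (6681448801, 306565896)
(x_3, y_3) = (57799·6681448801 + 475·2652·306565896, 57799·306565896 + 2652·6681448801) = (772362118440199, 35438404443156)
(x_4, y_4) = (57799·772362118440199 + 475·2652·35438404443156, 57799·35438404443156 + 2652·772362118440199) = (89283516160768675201, 4096608676513381392)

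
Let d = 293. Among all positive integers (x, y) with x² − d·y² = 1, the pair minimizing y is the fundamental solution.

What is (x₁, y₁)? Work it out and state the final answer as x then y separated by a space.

√293 = [17; 8,1,1,8,34, …], period ℓ=5 (odd) → k=9
k=0  a_k=17  p_k/q_k = 17/1
k=1  a_k=8  p_k/q_k = 137/8
k=2  a_k=1  p_k/q_k = 154/9
k=3  a_k=1  p_k/q_k = 291/17
k=4  a_k=8  p_k/q_k = 2482/145
k=5  a_k=34  p_k/q_k = 84679/4947
k=6  a_k=8  p_k/q_k = 679914/39721
k=7  a_k=1  p_k/q_k = 764593/44668
k=8  a_k=1  p_k/q_k = 1444507/84389
k=9  a_k=8  p_k/q_k = 12320649/719780
(x₁, y₁) = (12320649, 719780);  12320649² − 293·719780² = 1 ✓

12320649 719780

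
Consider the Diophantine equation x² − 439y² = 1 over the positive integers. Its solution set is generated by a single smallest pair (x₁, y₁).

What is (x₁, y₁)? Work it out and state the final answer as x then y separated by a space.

[20; 1,19,1,40] for √439; ℓ=4 ⇒ convergent index 3
step 0: (20, 1)  from 20·(1,0) + (0,1)
…
step 2: (419, 20)  from 19·(21,1) + (20,1)
step 3: (440, 21)  from 1·(419,20) + (21,1)
→ (440, 21).  Check: 440²=193600, 439·21²=193599, difference 1.

440 21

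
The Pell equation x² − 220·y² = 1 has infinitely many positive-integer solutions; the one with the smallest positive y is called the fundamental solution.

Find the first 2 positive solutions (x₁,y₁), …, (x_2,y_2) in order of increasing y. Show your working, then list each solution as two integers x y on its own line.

d=220: √d = [14; 1,4,1,28] (ℓ=4, even), read p_3/q_3
k=0  a_k=14  p_k/q_k = 14/1
…
k=2  a_k=4  p_k/q_k = 74/5
k=3  a_k=1  p_k/q_k = 89/6
fundamental: x₁=89, y₁=6  (since 7921 − 220·36 = 1)
k=2:  x_2 = 89·89+220·6·6 = 15841,  y_2 = 89·6+6·89 = 1068

89 6
15841 1068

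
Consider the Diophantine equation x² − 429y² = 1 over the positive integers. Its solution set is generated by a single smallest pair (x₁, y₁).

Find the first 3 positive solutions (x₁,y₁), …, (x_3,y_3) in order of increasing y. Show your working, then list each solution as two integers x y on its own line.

d=429: √d = [20; 1,2,2,9,1,12,1,9,2,2,1,40] (ℓ=12, even), read p_11/q_11
step 0: (20, 1)  from 20·(1,0) + (0,1)
…
step 8: (208718, 10077)  from 9·(21023,1015) + (19511,942)
step 9: (438459, 21169)  from 2·(208718,10077) + (21023,1015)
step 10: (1085636, 52415)  from 2·(438459,21169) + (208718,10077)
step 11: (1524095, 73584)  from 1·(1085636,52415) + (438459,21169)
(x₁, y₁) = (1524095, 73584);  1524095² − 429·73584² = 1 ✓
n=2: (1524095,73584)∘(1524095,73584) = (1524095·1524095+429·73584·73584, 1524095·73584+73584·1524095) = (4645731138049,224298012960)
n=3: (4645731138049,224298012960)∘(1524095,73584) = (1524095·4645731138049+429·73584·224298012960, 1524095·224298012960+73584·4645731138049) = (14161071197688057215,683702960124468816)

1524095 73584
4645731138049 224298012960
14161071197688057215 683702960124468816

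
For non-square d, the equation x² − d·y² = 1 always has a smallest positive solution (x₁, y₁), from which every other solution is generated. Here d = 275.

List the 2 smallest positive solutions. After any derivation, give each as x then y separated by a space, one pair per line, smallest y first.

199 12
79201 4776

√275 = [16; 1,1,2,1,1,32, …], period ℓ=6 (even) → k=5
k=0  a_k=16  p_k/q_k = 16/1
k=1  a_k=1  p_k/q_k = 17/1
k=2  a_k=1  p_k/q_k = 33/2
k=3  a_k=2  p_k/q_k = 83/5
k=4  a_k=1  p_k/q_k = 116/7
k=5  a_k=1  p_k/q_k = 199/12
fundamental: x₁=199, y₁=12  (since 39601 − 275·144 = 1)
(199+12√275)^2 = 79201 + 4776√275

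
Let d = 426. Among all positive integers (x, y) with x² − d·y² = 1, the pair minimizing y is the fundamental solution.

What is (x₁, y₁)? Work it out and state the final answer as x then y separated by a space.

88751 4300

√426 → a₀=20, period (1,1,1,3,2,6,2,3,1,1,1,40); ℓ=12 even so k=11
step 0: (20, 1)  from 20·(1,0) + (0,1)
step 1: (21, 1)  from 1·(20,1) + (1,0)
…
step 3: (62, 3)  from 1·(41,2) + (21,1)
step 4: (227, 11)  from 3·(62,3) + (41,2)
step 5: (516, 25)  from 2·(227,11) + (62,3)
step 6: (3323, 161)  from 6·(516,25) + (227,11)
step 7: (7162, 347)  from 2·(3323,161) + (516,25)
step 8: (24809, 1202)  from 3·(7162,347) + (3323,161)
step 9: (31971, 1549)  from 1·(24809,1202) + (7162,347)
step 10: (56780, 2751)  from 1·(31971,1549) + (24809,1202)
step 11: (88751, 4300)  from 1·(56780,2751) + (31971,1549)
fundamental: x₁=88751, y₁=4300  (since 7876740001 − 426·18490000 = 1)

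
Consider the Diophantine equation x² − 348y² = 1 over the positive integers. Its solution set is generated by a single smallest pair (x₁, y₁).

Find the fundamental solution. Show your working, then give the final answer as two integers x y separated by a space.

√348 → a₀=18, period (1,1,1,8,1,1,1,36); ℓ=8 even so k=7
k=0  a_k=18  p_k/q_k = 18/1
…
k=3  a_k=1  p_k/q_k = 56/3
…
k=6  a_k=1  p_k/q_k = 1026/55
k=7  a_k=1  p_k/q_k = 1567/84
→ (1567, 84).  Check: 1567²=2455489, 348·84²=2455488, difference 1.

1567 84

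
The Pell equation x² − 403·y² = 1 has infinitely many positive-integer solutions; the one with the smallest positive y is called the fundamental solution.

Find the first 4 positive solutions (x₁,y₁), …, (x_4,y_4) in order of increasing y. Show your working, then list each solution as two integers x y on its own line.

669878 33369
897473069767 44706317964
1202394930058086974 59895557730143415
1610915821914004898868577 80245432842261314788776

√403 → a₀=20, period (13,2,1,3,1,3,1,2,13,40); ℓ=10 even so k=9
step 0: (20, 1)  from 20·(1,0) + (0,1)
…
step 8: (50147, 2498)  from 2·(17967,895) + (14213,708)
step 9: (669878, 33369)  from 13·(50147,2498) + (17967,895)
fundamental: x₁=669878, y₁=33369  (since 448736534884 − 403·1113490161 = 1)
(x_2, y_2) = (669878·669878 + 403·33369·33369, 669878·33369 + 33369·669878) = (897473069767, 44706317964)
(x_3, y_3) = (669878·897473069767 + 403·33369·44706317964, 669878·44706317964 + 33369·897473069767) = (1202394930058086974, 59895557730143415)
(x_4, y_4) = (669878·1202394930058086974 + 403·33369·59895557730143415, 669878·59895557730143415 + 33369·1202394930058086974) = (1610915821914004898868577, 80245432842261314788776)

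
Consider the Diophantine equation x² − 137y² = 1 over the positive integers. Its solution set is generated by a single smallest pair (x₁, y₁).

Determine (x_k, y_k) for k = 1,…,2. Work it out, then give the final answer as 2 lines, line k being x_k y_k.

6083073 519712
74007554246657 6322892069952

d=137: √d = [11; 1,2,2,1,1,2,2,1,22] (ℓ=9, odd), read p_17/q_17
i=0: a=11 ⇒ p=11, q=1
i=1: a=1 ⇒ p=12, q=1
i=2: a=2 ⇒ p=35, q=3
…
i=4: a=1 ⇒ p=117, q=10
i=5: a=1 ⇒ p=199, q=17
…
i=7: a=2 ⇒ p=1229, q=105
…
i=9: a=22 ⇒ p=39597, q=3383
i=10: a=1 ⇒ p=41341, q=3532
i=11: a=2 ⇒ p=122279, q=10447
i=12: a=2 ⇒ p=285899, q=24426
i=13: a=1 ⇒ p=408178, q=34873
…
i=15: a=2 ⇒ p=1796332, q=153471
i=16: a=2 ⇒ p=4286741, q=366241
i=17: a=1 ⇒ p=6083073, q=519712
fundamental: x₁=6083073, y₁=519712  (since 37003777123329 − 137·270100562944 = 1)
n=2: (6083073,519712)∘(6083073,519712) = (6083073·6083073+137·519712·519712, 6083073·519712+519712·6083073) = (74007554246657,6322892069952)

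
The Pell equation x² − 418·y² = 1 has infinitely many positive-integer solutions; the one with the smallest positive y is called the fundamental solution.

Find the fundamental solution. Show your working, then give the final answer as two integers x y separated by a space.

√418 → a₀=20, period (2,4,20,4,2,40); ℓ=6 even so k=5
i=0: a=20 ⇒ p=20, q=1
…
i=2: a=4 ⇒ p=184, q=9
i=3: a=20 ⇒ p=3721, q=182
i=4: a=4 ⇒ p=15068, q=737
i=5: a=2 ⇒ p=33857, q=1656
→ (33857, 1656).  Check: 33857²=1146296449, 418·1656²=1146296448, difference 1.

33857 1656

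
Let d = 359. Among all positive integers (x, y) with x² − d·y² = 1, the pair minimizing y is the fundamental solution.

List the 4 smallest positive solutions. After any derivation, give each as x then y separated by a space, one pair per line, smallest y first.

360 19
259199 13680
186622920 9849581
134368243201 7091684640

√359 → a₀=18, period (1,17,1,36); ℓ=4 even so k=3
i=0: a=18 ⇒ p=18, q=1
…
i=2: a=17 ⇒ p=341, q=18
i=3: a=1 ⇒ p=360, q=19
→ (360, 19).  Check: 360²=129600, 359·19²=129599, difference 1.
(360+19√359)^2 = 259199 + 13680√359
(360+19√359)^3 = 186622920 + 9849581√359
(360+19√359)^4 = 134368243201 + 7091684640√359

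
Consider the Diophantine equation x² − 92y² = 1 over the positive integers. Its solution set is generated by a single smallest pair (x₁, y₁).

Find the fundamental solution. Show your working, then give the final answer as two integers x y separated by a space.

1151 120

[9; 1,1,2,4,2,1,1,18] for √92; ℓ=8 ⇒ convergent index 7
k=0  a_k=9  p_k/q_k = 9/1
…
k=6  a_k=1  p_k/q_k = 681/71
k=7  a_k=1  p_k/q_k = 1151/120
→ (1151, 120).  Check: 1151²=1324801, 92·120²=1324800, difference 1.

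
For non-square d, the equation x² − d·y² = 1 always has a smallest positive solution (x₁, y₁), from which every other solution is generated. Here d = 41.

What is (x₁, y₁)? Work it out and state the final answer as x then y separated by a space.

2049 320

d=41: √d = [6; 2,2,12] (ℓ=3, odd), read p_5/q_5
i=0: a=6 ⇒ p=6, q=1
i=1: a=2 ⇒ p=13, q=2
i=2: a=2 ⇒ p=32, q=5
i=3: a=12 ⇒ p=397, q=62
i=4: a=2 ⇒ p=826, q=129
i=5: a=2 ⇒ p=2049, q=320
→ (2049, 320).  Check: 2049²=4198401, 41·320²=4198400, difference 1.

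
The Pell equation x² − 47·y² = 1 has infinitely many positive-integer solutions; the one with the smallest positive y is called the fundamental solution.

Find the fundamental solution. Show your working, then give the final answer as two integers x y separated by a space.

48 7

√47 = [6; 1,5,1,12, …], period ℓ=4 (even) → k=3
k=0  a_k=6  p_k/q_k = 6/1
…
k=2  a_k=5  p_k/q_k = 41/6
k=3  a_k=1  p_k/q_k = 48/7
(x₁, y₁) = (48, 7);  48² − 47·7² = 1 ✓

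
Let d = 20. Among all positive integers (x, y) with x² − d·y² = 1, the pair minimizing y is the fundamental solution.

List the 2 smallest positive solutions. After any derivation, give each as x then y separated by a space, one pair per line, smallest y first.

[4; 2,8] for √20; ℓ=2 ⇒ convergent index 1
step 0: (4, 1)  from 4·(1,0) + (0,1)
step 1: (9, 2)  from 2·(4,1) + (1,0)
→ (9, 2).  Check: 9²=81, 20·2²=80, difference 1.
n=2: (9,2)∘(9,2) = (9·9+20·2·2, 9·2+2·9) = (161,36)

9 2
161 36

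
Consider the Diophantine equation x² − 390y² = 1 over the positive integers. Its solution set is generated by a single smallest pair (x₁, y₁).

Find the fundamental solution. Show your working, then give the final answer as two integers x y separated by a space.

√390 = [19; 1,2,1,38, …], period ℓ=4 (even) → k=3
k=0  a_k=19  p_k/q_k = 19/1
k=1  a_k=1  p_k/q_k = 20/1
k=2  a_k=2  p_k/q_k = 59/3
k=3  a_k=1  p_k/q_k = 79/4
→ (79, 4).  Check: 79²=6241, 390·4²=6240, difference 1.

79 4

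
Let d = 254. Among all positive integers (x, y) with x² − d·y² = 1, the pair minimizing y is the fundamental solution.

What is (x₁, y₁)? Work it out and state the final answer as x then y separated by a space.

√254 = [15; 1,14,1,30, …], period ℓ=4 (even) → k=3
i=0: a=15 ⇒ p=15, q=1
…
i=2: a=14 ⇒ p=239, q=15
i=3: a=1 ⇒ p=255, q=16
fundamental: x₁=255, y₁=16  (since 65025 − 254·256 = 1)

255 16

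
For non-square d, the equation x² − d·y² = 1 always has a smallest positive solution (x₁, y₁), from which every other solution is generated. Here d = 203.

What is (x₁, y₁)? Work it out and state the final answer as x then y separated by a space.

57 4

√203 = [14; 4,28, …], period ℓ=2 (even) → k=1
k=0  a_k=14  p_k/q_k = 14/1
k=1  a_k=4  p_k/q_k = 57/4
(x₁, y₁) = (57, 4);  57² − 203·4² = 1 ✓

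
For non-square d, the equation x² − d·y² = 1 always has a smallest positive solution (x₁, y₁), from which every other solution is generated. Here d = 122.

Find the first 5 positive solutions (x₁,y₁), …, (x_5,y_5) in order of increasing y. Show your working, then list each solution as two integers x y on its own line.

[11; 22] for √122; ℓ=1 ⇒ convergent index 1
k=0  a_k=11  p_k/q_k = 11/1
k=1  a_k=22  p_k/q_k = 243/22
→ (243, 22).  Check: 243²=59049, 122·22²=59048, difference 1.
n=2: (243,22)∘(243,22) = (243·243+122·22·22, 243·22+22·243) = (118097,10692)
n=3: (118097,10692)∘(243,22) = (243·118097+122·22·10692, 243·10692+22·118097) = (57394899,5196290)
n=4: (57394899,5196290)∘(243,22) = (243·57394899+122·22·5196290, 243·5196290+22·57394899) = (27893802817,2525386248)
n=5: (27893802817,2525386248)∘(243,22) = (243·27893802817+122·22·2525386248, 243·2525386248+22·27893802817) = (13556330774163,1227332520238)

243 22
118097 10692
57394899 5196290
27893802817 2525386248
13556330774163 1227332520238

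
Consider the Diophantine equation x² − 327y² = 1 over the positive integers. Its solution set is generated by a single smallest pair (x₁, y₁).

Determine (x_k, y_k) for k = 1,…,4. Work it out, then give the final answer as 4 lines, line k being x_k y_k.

√327 → a₀=18, period (12,36); ℓ=2 even so k=1
step 0: (18, 1)  from 18·(1,0) + (0,1)
step 1: (217, 12)  from 12·(18,1) + (1,0)
→ (217, 12).  Check: 217²=47089, 327·12²=47088, difference 1.
(x_2, y_2) = (217·217 + 327·12·12, 217·12 + 12·217) = (94177, 5208)
(x_3, y_3) = (217·94177 + 327·12·5208, 217·5208 + 12·94177) = (40872601, 2260260)
(x_4, y_4) = (217·40872601 + 327·12·2260260, 217·2260260 + 12·40872601) = (17738614657, 980947632)

217 12
94177 5208
40872601 2260260
17738614657 980947632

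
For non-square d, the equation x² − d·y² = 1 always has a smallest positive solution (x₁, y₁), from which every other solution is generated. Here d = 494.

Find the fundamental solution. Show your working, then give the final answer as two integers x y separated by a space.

73035 3286

√494 → a₀=22, period (4,2,2,1,2,1,2,2,4,44); ℓ=10 even so k=9
a_0=22:  p_0=22·1+0=22,  q_0=22·0+1=1
…
a_4=1:  p_4=1·489+200=689,  q_4=1·22+9=31
a_5=2:  p_5=2·689+489=1867,  q_5=2·31+22=84
…
a_8=2:  p_8=2·6979+2556=16514,  q_8=2·314+115=743
a_9=4:  p_9=4·16514+6979=73035,  q_9=4·743+314=3286
→ (73035, 3286).  Check: 73035²=5334111225, 494·3286²=5334111224, difference 1.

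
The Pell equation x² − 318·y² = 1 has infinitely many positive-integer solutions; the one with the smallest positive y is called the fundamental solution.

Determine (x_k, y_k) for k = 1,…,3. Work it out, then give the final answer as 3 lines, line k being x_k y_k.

d=318: √d = [17; 1,4,1,34] (ℓ=4, even), read p_3/q_3
step 0: (17, 1)  from 17·(1,0) + (0,1)
step 1: (18, 1)  from 1·(17,1) + (1,0)
step 2: (89, 5)  from 4·(18,1) + (17,1)
step 3: (107, 6)  from 1·(89,5) + (18,1)
→ (107, 6).  Check: 107²=11449, 318·6²=11448, difference 1.
k=2:  x_2 = 107·107+318·6·6 = 22897,  y_2 = 107·6+6·107 = 1284
k=3:  x_3 = 107·22897+318·6·1284 = 4899851,  y_3 = 107·1284+6·22897 = 274770

107 6
22897 1284
4899851 274770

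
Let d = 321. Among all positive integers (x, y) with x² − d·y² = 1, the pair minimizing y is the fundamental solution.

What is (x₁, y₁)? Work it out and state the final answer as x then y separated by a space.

215 12

[17; 1,10,1,34] for √321; ℓ=4 ⇒ convergent index 3
k=0  a_k=17  p_k/q_k = 17/1
k=1  a_k=1  p_k/q_k = 18/1
k=2  a_k=10  p_k/q_k = 197/11
k=3  a_k=1  p_k/q_k = 215/12
→ (215, 12).  Check: 215²=46225, 321·12²=46224, difference 1.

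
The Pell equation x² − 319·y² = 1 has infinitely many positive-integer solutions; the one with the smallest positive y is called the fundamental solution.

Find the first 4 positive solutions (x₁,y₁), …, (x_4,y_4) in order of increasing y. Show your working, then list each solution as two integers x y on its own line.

[17; 1,6,5,1,4,…,6,1,34] for √319; ℓ=14 ⇒ convergent index 13
step 0: (17, 1)  from 17·(1,0) + (0,1)
step 1: (18, 1)  from 1·(17,1) + (1,0)
…
step 9: (250816, 14043)  from 4·(58797,3292) + (15628,875)
…
step 12: (11102899, 621643)  from 6·(1798881,100718) + (309613,17335)
step 13: (12901780, 722361)  from 1·(11102899,621643) + (1798881,100718)
(x₁, y₁) = (12901780, 722361);  12901780² − 319·722361² = 1 ✓
k=2:  x_2 = 12901780·12901780+319·722361·722361 = 332911854336799,  y_2 = 12901780·722361+722361·12901780 = 18639485405160
k=3:  x_3 = 12901780·332911854336799+319·722361·18639485405160 = 8590311008090840302660,  y_3 = 12901780·18639485405160+722361·332911854336799 = 480965080021169647239
k=4:  x_4 = 12901780·8590311008090840302660+319·722361·480965080021169647239 = 221660605515932150288251132801,  y_4 = 12901780·480965080021169647239+722361·8590311008090840302660 = 12410611300231033623224965680

12901780 722361
332911854336799 18639485405160
8590311008090840302660 480965080021169647239
221660605515932150288251132801 12410611300231033623224965680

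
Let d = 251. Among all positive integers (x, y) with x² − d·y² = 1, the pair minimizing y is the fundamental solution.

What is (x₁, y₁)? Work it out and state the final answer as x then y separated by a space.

√251 = [15; 1,5,2,1,2,…,5,1,30, …], period ℓ=14 (even) → k=13
k=0  a_k=15  p_k/q_k = 15/1
k=1  a_k=1  p_k/q_k = 16/1
…
k=3  a_k=2  p_k/q_k = 206/13
k=4  a_k=1  p_k/q_k = 301/19
k=5  a_k=2  p_k/q_k = 808/51
k=6  a_k=2  p_k/q_k = 1917/121
k=7  a_k=15  p_k/q_k = 29563/1866
…
k=9  a_k=2  p_k/q_k = 151649/9572
…
k=12  a_k=5  p_k/q_k = 3097857/195535
k=13  a_k=1  p_k/q_k = 3674890/231957
→ (3674890, 231957).  Check: 3674890²=13504816512100, 251·231957²=13504816512099, difference 1.

3674890 231957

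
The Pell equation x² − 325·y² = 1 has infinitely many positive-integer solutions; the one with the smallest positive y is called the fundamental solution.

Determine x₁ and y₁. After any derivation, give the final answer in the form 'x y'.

√325 → a₀=18, period (36); ℓ=1 odd so k=1
step 0: (18, 1)  from 18·(1,0) + (0,1)
step 1: (649, 36)  from 36·(18,1) + (1,0)
→ (649, 36).  Check: 649²=421201, 325·36²=421200, difference 1.

649 36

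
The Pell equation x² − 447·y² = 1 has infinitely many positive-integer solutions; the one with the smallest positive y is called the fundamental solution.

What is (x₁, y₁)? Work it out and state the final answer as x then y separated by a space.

d=447: √d = [21; 7,42] (ℓ=2, even), read p_1/q_1
k=0  a_k=21  p_k/q_k = 21/1
k=1  a_k=7  p_k/q_k = 148/7
(x₁, y₁) = (148, 7);  148² − 447·7² = 1 ✓

148 7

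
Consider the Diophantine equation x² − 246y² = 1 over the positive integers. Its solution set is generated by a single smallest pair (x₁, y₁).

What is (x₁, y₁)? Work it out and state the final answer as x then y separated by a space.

√246 → a₀=15, period (1,2,5,1,14,1,5,2,1,30); ℓ=10 even so k=9
step 0: (15, 1)  from 15·(1,0) + (0,1)
…
step 5: (4423, 282)  from 14·(298,19) + (251,16)
step 6: (4721, 301)  from 1·(4423,282) + (298,19)
…
step 8: (60777, 3875)  from 2·(28028,1787) + (4721,301)
step 9: (88805, 5662)  from 1·(60777,3875) + (28028,1787)
(x₁, y₁) = (88805, 5662);  88805² − 246·5662² = 1 ✓

88805 5662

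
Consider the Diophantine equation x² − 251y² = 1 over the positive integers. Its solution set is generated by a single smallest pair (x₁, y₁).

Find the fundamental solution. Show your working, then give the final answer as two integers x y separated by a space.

3674890 231957

[15; 1,5,2,1,2,…,5,1,30] for √251; ℓ=14 ⇒ convergent index 13
k=0  a_k=15  p_k/q_k = 15/1
k=1  a_k=1  p_k/q_k = 16/1
k=2  a_k=5  p_k/q_k = 95/6
k=3  a_k=2  p_k/q_k = 206/13
k=4  a_k=1  p_k/q_k = 301/19
k=5  a_k=2  p_k/q_k = 808/51
k=6  a_k=2  p_k/q_k = 1917/121
k=7  a_k=15  p_k/q_k = 29563/1866
…
k=9  a_k=2  p_k/q_k = 151649/9572
…
k=12  a_k=5  p_k/q_k = 3097857/195535
k=13  a_k=1  p_k/q_k = 3674890/231957
→ (3674890, 231957).  Check: 3674890²=13504816512100, 251·231957²=13504816512099, difference 1.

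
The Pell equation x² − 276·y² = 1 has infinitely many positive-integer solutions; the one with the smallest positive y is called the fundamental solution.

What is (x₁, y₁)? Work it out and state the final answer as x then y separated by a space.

7775 468

√276 = [16; 1,1,1,1,2,2,2,1,1,1,1,32, …], period ℓ=12 (even) → k=11
i=0: a=16 ⇒ p=16, q=1
…
i=2: a=1 ⇒ p=33, q=2
i=3: a=1 ⇒ p=50, q=3
i=4: a=1 ⇒ p=83, q=5
i=5: a=2 ⇒ p=216, q=13
i=6: a=2 ⇒ p=515, q=31
i=7: a=2 ⇒ p=1246, q=75
i=8: a=1 ⇒ p=1761, q=106
…
i=10: a=1 ⇒ p=4768, q=287
i=11: a=1 ⇒ p=7775, q=468
→ (7775, 468).  Check: 7775²=60450625, 276·468²=60450624, difference 1.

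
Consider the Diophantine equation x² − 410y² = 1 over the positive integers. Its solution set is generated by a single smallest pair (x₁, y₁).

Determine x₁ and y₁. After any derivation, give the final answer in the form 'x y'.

[20; 4,40] for √410; ℓ=2 ⇒ convergent index 1
i=0: a=20 ⇒ p=20, q=1
i=1: a=4 ⇒ p=81, q=4
fundamental: x₁=81, y₁=4  (since 6561 − 410·16 = 1)

81 4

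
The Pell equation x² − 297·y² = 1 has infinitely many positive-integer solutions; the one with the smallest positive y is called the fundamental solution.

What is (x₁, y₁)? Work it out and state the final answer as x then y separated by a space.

48599 2820

√297 → a₀=17, period (4,3,1,1,2,1,1,3,4,34); ℓ=10 even so k=9
k=0  a_k=17  p_k/q_k = 17/1
k=1  a_k=4  p_k/q_k = 69/4
k=2  a_k=3  p_k/q_k = 224/13
k=3  a_k=1  p_k/q_k = 293/17
k=4  a_k=1  p_k/q_k = 517/30
…
k=8  a_k=3  p_k/q_k = 11357/659
k=9  a_k=4  p_k/q_k = 48599/2820
→ (48599, 2820).  Check: 48599²=2361862801, 297·2820²=2361862800, difference 1.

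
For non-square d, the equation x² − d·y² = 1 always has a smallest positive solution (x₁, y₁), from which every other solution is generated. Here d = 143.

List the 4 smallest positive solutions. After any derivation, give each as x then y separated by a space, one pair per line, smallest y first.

12 1
287 24
6876 575
164737 13776

[11; 1,22] for √143; ℓ=2 ⇒ convergent index 1
i=0: a=11 ⇒ p=11, q=1
i=1: a=1 ⇒ p=12, q=1
(x₁, y₁) = (12, 1);  12² − 143·1² = 1 ✓
(12+1√143)^2 = 287 + 24√143
(12+1√143)^3 = 6876 + 575√143
(12+1√143)^4 = 164737 + 13776√143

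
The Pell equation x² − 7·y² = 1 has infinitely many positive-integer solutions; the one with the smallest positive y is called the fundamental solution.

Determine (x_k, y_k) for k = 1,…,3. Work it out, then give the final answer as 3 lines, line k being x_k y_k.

8 3
127 48
2024 765

d=7: √d = [2; 1,1,1,4] (ℓ=4, even), read p_3/q_3
i=0: a=2 ⇒ p=2, q=1
i=1: a=1 ⇒ p=3, q=1
i=2: a=1 ⇒ p=5, q=2
i=3: a=1 ⇒ p=8, q=3
→ (8, 3).  Check: 8²=64, 7·3²=63, difference 1.
(x_2, y_2) = (8·8 + 7·3·3, 8·3 + 3·8) = (127, 48)
(x_3, y_3) = (8·127 + 7·3·48, 8·48 + 3·127) = (2024, 765)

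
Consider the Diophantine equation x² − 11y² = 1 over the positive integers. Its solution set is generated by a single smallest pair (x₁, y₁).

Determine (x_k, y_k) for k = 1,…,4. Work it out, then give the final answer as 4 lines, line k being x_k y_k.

[3; 3,6] for √11; ℓ=2 ⇒ convergent index 1
k=0  a_k=3  p_k/q_k = 3/1
k=1  a_k=3  p_k/q_k = 10/3
fundamental: x₁=10, y₁=3  (since 100 − 11·9 = 1)
(x_2, y_2) = (10·10 + 11·3·3, 10·3 + 3·10) = (199, 60)
(x_3, y_3) = (10·199 + 11·3·60, 10·60 + 3·199) = (3970, 1197)
(x_4, y_4) = (10·3970 + 11·3·1197, 10·1197 + 3·3970) = (79201, 23880)

10 3
199 60
3970 1197
79201 23880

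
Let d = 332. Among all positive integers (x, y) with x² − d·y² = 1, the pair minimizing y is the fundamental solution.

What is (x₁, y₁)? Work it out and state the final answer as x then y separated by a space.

√332 = [18; 4,1,1,8,1,1,4,36, …], period ℓ=8 (even) → k=7
i=0: a=18 ⇒ p=18, q=1
i=1: a=4 ⇒ p=73, q=4
i=2: a=1 ⇒ p=91, q=5
i=3: a=1 ⇒ p=164, q=9
i=4: a=8 ⇒ p=1403, q=77
…
i=6: a=1 ⇒ p=2970, q=163
i=7: a=4 ⇒ p=13447, q=738
fundamental: x₁=13447, y₁=738  (since 180821809 − 332·544644 = 1)

13447 738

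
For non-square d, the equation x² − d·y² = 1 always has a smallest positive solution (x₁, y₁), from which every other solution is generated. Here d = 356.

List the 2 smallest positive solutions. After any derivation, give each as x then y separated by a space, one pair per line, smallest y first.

500001 26500
500002000001 26500053000

√356 = [18; 1,6,1,1,2,…,6,1,36, …], period ℓ=14 (even) → k=13
step 0: (18, 1)  from 18·(1,0) + (0,1)
step 1: (19, 1)  from 1·(18,1) + (1,0)
…
step 3: (151, 8)  from 1·(132,7) + (19,1)
…
step 6: (1000, 53)  from 1·(717,38) + (283,15)
step 7: (8717, 462)  from 8·(1000,53) + (717,38)
step 8: (9717, 515)  from 1·(8717,462) + (1000,53)
…
step 10: (37868, 2007)  from 1·(28151,1492) + (9717,515)
step 11: (66019, 3499)  from 1·(37868,2007) + (28151,1492)
step 12: (433982, 23001)  from 6·(66019,3499) + (37868,2007)
step 13: (500001, 26500)  from 1·(433982,23001) + (66019,3499)
fundamental: x₁=500001, y₁=26500  (since 250001000001 − 356·702250000 = 1)
(x_2, y_2) = (500001·500001 + 356·26500·26500, 500001·26500 + 26500·500001) = (500002000001, 26500053000)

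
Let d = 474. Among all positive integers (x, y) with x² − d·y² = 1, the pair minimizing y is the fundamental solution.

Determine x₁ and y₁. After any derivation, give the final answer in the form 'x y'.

193549 8890

√474 → a₀=21, period (1,3,2,1,1,…,3,1,42); ℓ=14 even so k=13
a_0=21:  p_0=21·1+0=21,  q_0=21·0+1=1
a_1=1:  p_1=1·21+1=22,  q_1=1·1+0=1
a_2=3:  p_2=3·22+21=87,  q_2=3·1+1=4
a_3=2:  p_3=2·87+22=196,  q_3=2·4+1=9
…
a_6=1:  p_6=1·479+283=762,  q_6=1·22+13=35
a_7=6:  p_7=6·762+479=5051,  q_7=6·35+22=232
a_8=1:  p_8=1·5051+762=5813,  q_8=1·232+35=267
a_9=1:  p_9=1·5813+5051=10864,  q_9=1·267+232=499
a_10=1:  p_10=1·10864+5813=16677,  q_10=1·499+267=766
…
a_12=3:  p_12=3·44218+16677=149331,  q_12=3·2031+766=6859
a_13=1:  p_13=1·149331+44218=193549,  q_13=1·6859+2031=8890
→ (193549, 8890).  Check: 193549²=37461215401, 474·8890²=37461215400, difference 1.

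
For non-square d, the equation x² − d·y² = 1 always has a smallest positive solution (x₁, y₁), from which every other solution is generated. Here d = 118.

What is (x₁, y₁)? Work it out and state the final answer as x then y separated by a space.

[10; 1,6,3,2,10,2,3,6,1,20] for √118; ℓ=10 ⇒ convergent index 9
i=0: a=10 ⇒ p=10, q=1
…
i=2: a=6 ⇒ p=76, q=7
i=3: a=3 ⇒ p=239, q=22
i=4: a=2 ⇒ p=554, q=51
i=5: a=10 ⇒ p=5779, q=532
…
i=7: a=3 ⇒ p=42115, q=3877
i=8: a=6 ⇒ p=264802, q=24377
i=9: a=1 ⇒ p=306917, q=28254
(x₁, y₁) = (306917, 28254);  306917² − 118·28254² = 1 ✓

306917 28254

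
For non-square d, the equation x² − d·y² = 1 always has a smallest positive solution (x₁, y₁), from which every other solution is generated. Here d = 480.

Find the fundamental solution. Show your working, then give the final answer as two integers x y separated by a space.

241 11

√480 → a₀=21, period (1,9,1,42); ℓ=4 even so k=3
i=0: a=21 ⇒ p=21, q=1
…
i=2: a=9 ⇒ p=219, q=10
i=3: a=1 ⇒ p=241, q=11
fundamental: x₁=241, y₁=11  (since 58081 − 480·121 = 1)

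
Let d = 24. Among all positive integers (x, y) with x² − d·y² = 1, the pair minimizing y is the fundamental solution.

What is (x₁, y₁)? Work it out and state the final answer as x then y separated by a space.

d=24: √d = [4; 1,8] (ℓ=2, even), read p_1/q_1
k=0  a_k=4  p_k/q_k = 4/1
k=1  a_k=1  p_k/q_k = 5/1
fundamental: x₁=5, y₁=1  (since 25 − 24·1 = 1)

5 1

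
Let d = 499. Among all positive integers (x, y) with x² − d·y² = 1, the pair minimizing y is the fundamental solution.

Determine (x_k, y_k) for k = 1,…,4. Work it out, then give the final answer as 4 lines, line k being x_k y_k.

√499 → a₀=22, period (2,1,21,1,2,44); ℓ=6 even so k=5
i=0: a=22 ⇒ p=22, q=1
…
i=2: a=1 ⇒ p=67, q=3
…
i=4: a=1 ⇒ p=1519, q=68
i=5: a=2 ⇒ p=4490, q=201
→ (4490, 201).  Check: 4490²=20160100, 499·201²=20160099, difference 1.
k=2:  x_2 = 4490·4490+499·201·201 = 40320199,  y_2 = 4490·201+201·4490 = 1804980
k=3:  x_3 = 4490·40320199+499·201·1804980 = 362075382530,  y_3 = 4490·1804980+201·40320199 = 16208720199
k=4:  x_4 = 4490·362075382530+499·201·16208720199 = 3251436894799201,  y_4 = 4490·16208720199+201·362075382530 = 145554305582040

4490 201
40320199 1804980
362075382530 16208720199
3251436894799201 145554305582040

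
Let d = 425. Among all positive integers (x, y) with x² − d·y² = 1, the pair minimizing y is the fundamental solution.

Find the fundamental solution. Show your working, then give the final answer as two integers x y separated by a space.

143649 6968

√425 = [20; 1,1,1,1,1,1,40, …], period ℓ=7 (odd) → k=13
i=0: a=20 ⇒ p=20, q=1
…
i=2: a=1 ⇒ p=41, q=2
i=3: a=1 ⇒ p=62, q=3
…
i=7: a=40 ⇒ p=10885, q=528
…
i=10: a=1 ⇒ p=33191, q=1610
i=11: a=1 ⇒ p=55229, q=2679
i=12: a=1 ⇒ p=88420, q=4289
i=13: a=1 ⇒ p=143649, q=6968
(x₁, y₁) = (143649, 6968);  143649² − 425·6968² = 1 ✓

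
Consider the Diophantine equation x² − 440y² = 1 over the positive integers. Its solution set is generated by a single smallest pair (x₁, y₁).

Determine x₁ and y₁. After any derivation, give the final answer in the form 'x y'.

[20; 1,40] for √440; ℓ=2 ⇒ convergent index 1
k=0  a_k=20  p_k/q_k = 20/1
k=1  a_k=1  p_k/q_k = 21/1
(x₁, y₁) = (21, 1);  21² − 440·1² = 1 ✓

21 1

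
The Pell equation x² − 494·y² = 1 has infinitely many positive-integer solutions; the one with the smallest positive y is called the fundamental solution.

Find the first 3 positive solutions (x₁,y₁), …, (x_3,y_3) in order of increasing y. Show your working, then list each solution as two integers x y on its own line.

√494 → a₀=22, period (4,2,2,1,2,1,2,2,4,44); ℓ=10 even so k=9
k=0  a_k=22  p_k/q_k = 22/1
k=1  a_k=4  p_k/q_k = 89/4
k=2  a_k=2  p_k/q_k = 200/9
k=3  a_k=2  p_k/q_k = 489/22
k=4  a_k=1  p_k/q_k = 689/31
k=5  a_k=2  p_k/q_k = 1867/84
k=6  a_k=1  p_k/q_k = 2556/115
k=7  a_k=2  p_k/q_k = 6979/314
k=8  a_k=2  p_k/q_k = 16514/743
k=9  a_k=4  p_k/q_k = 73035/3286
→ (73035, 3286).  Check: 73035²=5334111225, 494·3286²=5334111224, difference 1.
k=2:  x_2 = 73035·73035+494·3286·3286 = 10668222449,  y_2 = 73035·3286+3286·73035 = 479986020
k=3:  x_3 = 73035·10668222449+494·3286·479986020 = 1558307253052395,  y_3 = 73035·479986020+3286·10668222449 = 70111557938114

73035 3286
10668222449 479986020
1558307253052395 70111557938114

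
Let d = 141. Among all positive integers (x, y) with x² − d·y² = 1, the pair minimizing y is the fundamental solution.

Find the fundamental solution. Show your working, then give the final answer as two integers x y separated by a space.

95 8

√141 → a₀=11, period (1,6,1,22); ℓ=4 even so k=3
step 0: (11, 1)  from 11·(1,0) + (0,1)
step 1: (12, 1)  from 1·(11,1) + (1,0)
step 2: (83, 7)  from 6·(12,1) + (11,1)
step 3: (95, 8)  from 1·(83,7) + (12,1)
→ (95, 8).  Check: 95²=9025, 141·8²=9024, difference 1.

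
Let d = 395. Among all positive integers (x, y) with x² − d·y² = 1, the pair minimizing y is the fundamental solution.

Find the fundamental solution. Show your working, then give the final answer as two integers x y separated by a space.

√395 → a₀=19, period (1,6,1,38); ℓ=4 even so k=3
a_0=19:  p_0=19·1+0=19,  q_0=19·0+1=1
a_1=1:  p_1=1·19+1=20,  q_1=1·1+0=1
a_2=6:  p_2=6·20+19=139,  q_2=6·1+1=7
a_3=1:  p_3=1·139+20=159,  q_3=1·7+1=8
(x₁, y₁) = (159, 8);  159² − 395·8² = 1 ✓

159 8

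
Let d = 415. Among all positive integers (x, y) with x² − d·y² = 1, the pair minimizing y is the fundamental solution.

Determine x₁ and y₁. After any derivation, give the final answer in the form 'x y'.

18412804 903849

d=415: √d = [20; 2,1,2,4,6,…,1,2,40] (ℓ=16, even), read p_15/q_15
k=0  a_k=20  p_k/q_k = 20/1
…
k=9  a_k=1  p_k/q_k = 43534/2137
…
k=11  a_k=6  p_k/q_k = 508372/24955
k=12  a_k=4  p_k/q_k = 2110961/103623
k=13  a_k=2  p_k/q_k = 4730294/232201
k=14  a_k=1  p_k/q_k = 6841255/335824
k=15  a_k=2  p_k/q_k = 18412804/903849
→ (18412804, 903849).  Check: 18412804²=339031351142416, 415·903849²=339031351142415, difference 1.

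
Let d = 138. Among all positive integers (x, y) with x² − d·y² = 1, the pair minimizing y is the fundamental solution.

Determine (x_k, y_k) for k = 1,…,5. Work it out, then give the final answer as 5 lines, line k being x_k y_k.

47 4
4417 376
415151 35340
39019777 3321584
3667443887 312193556

d=138: √d = [11; 1,2,1,22] (ℓ=4, even), read p_3/q_3
i=0: a=11 ⇒ p=11, q=1
…
i=2: a=2 ⇒ p=35, q=3
i=3: a=1 ⇒ p=47, q=4
fundamental: x₁=47, y₁=4  (since 2209 − 138·16 = 1)
(x_2, y_2) = (47·47 + 138·4·4, 47·4 + 4·47) = (4417, 376)
(x_3, y_3) = (47·4417 + 138·4·376, 47·376 + 4·4417) = (415151, 35340)
(x_4, y_4) = (47·415151 + 138·4·35340, 47·35340 + 4·415151) = (39019777, 3321584)
(x_5, y_5) = (47·39019777 + 138·4·3321584, 47·3321584 + 4·39019777) = (3667443887, 312193556)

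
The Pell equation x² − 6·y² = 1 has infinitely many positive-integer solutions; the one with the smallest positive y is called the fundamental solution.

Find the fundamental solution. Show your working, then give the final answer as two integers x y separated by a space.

5 2

d=6: √d = [2; 2,4] (ℓ=2, even), read p_1/q_1
k=0  a_k=2  p_k/q_k = 2/1
k=1  a_k=2  p_k/q_k = 5/2
(x₁, y₁) = (5, 2);  5² − 6·2² = 1 ✓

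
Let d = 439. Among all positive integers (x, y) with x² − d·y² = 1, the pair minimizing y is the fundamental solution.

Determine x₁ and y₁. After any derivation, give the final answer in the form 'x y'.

√439 = [20; 1,19,1,40, …], period ℓ=4 (even) → k=3
k=0  a_k=20  p_k/q_k = 20/1
k=1  a_k=1  p_k/q_k = 21/1
k=2  a_k=19  p_k/q_k = 419/20
k=3  a_k=1  p_k/q_k = 440/21
fundamental: x₁=440, y₁=21  (since 193600 − 439·441 = 1)

440 21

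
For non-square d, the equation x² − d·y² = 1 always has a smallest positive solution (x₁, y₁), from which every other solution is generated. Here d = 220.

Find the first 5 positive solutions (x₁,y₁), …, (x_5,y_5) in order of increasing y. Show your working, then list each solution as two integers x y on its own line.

[14; 1,4,1,28] for √220; ℓ=4 ⇒ convergent index 3
i=0: a=14 ⇒ p=14, q=1
i=1: a=1 ⇒ p=15, q=1
i=2: a=4 ⇒ p=74, q=5
i=3: a=1 ⇒ p=89, q=6
(x₁, y₁) = (89, 6);  89² − 220·6² = 1 ✓
k=2:  x_2 = 89·89+220·6·6 = 15841,  y_2 = 89·6+6·89 = 1068
k=3:  x_3 = 89·15841+220·6·1068 = 2819609,  y_3 = 89·1068+6·15841 = 190098
k=4:  x_4 = 89·2819609+220·6·190098 = 501874561,  y_4 = 89·190098+6·2819609 = 33836376
k=5:  x_5 = 89·501874561+220·6·33836376 = 89330852249,  y_5 = 89·33836376+6·501874561 = 6022684830

89 6
15841 1068
2819609 190098
501874561 33836376
89330852249 6022684830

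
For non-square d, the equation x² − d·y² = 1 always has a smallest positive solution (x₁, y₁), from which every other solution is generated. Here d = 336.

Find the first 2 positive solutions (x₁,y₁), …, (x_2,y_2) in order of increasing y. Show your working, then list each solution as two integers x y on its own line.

55 3
6049 330

√336 → a₀=18, period (3,36); ℓ=2 even so k=1
step 0: (18, 1)  from 18·(1,0) + (0,1)
step 1: (55, 3)  from 3·(18,1) + (1,0)
fundamental: x₁=55, y₁=3  (since 3025 − 336·9 = 1)
(55+3√336)^2 = 6049 + 330√336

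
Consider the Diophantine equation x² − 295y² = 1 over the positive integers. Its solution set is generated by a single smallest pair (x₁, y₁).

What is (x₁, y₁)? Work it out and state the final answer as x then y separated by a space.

√295 = [17; 5,1,2,3,2,6,2,3,2,1,5,34, …], period ℓ=12 (even) → k=11
a_0=17:  p_0=17·1+0=17,  q_0=17·0+1=1
a_1=5:  p_1=5·17+1=86,  q_1=5·1+0=5
a_2=1:  p_2=1·86+17=103,  q_2=1·5+1=6
…
a_6=6:  p_6=6·2250+979=14479,  q_6=6·131+57=843
…
a_9=2:  p_9=2·108103+31208=247414,  q_9=2·6294+1817=14405
a_10=1:  p_10=1·247414+108103=355517,  q_10=1·14405+6294=20699
a_11=5:  p_11=5·355517+247414=2024999,  q_11=5·20699+14405=117900
fundamental: x₁=2024999, y₁=117900  (since 4100620950001 − 295·13900410000 = 1)

2024999 117900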